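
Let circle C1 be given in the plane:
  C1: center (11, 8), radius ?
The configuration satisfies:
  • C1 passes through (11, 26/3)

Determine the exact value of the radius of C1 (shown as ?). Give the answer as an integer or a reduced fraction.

2/3

1. [C1∋P]  r_C1² − 4/9 = 0  ⇒  r_C1 = 2/3 (r>0 drops 1)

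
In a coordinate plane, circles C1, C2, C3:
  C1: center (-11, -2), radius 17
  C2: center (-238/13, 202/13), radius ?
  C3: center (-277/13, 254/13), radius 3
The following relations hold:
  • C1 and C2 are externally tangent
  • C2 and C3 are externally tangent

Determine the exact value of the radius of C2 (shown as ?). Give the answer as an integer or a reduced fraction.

1. [ext C1·C2]  r_C2² + 34r_C2 − 72 = 0  ⇒  r_C2 = 2 (r>0 drops 1)
2. [ext C2·C3]  r_C2² + 6r_C2 − 16 = 0  ⇒  r_C2 = 2 (r>0 drops 1)

2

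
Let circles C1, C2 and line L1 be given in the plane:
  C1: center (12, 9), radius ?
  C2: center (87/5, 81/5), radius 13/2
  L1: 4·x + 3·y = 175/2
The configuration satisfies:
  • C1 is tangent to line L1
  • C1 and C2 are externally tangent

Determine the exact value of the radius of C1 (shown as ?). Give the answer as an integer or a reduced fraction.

5/2

1. [C1‖L1]  r_C1² − 25/4 = 0  ⇒  r_C1 = 5/2 (r>0 drops 1)
2. [ext C1·C2]  r_C1² + 13r_C1 − 155/4 = 0  ⇒  r_C1 = 5/2 (r>0 drops 1)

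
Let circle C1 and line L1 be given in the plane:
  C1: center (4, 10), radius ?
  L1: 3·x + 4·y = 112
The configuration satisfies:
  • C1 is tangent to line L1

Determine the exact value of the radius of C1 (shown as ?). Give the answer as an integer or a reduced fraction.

1. [C1‖L1]  r_C1² − 144 = 0  ⇒  r_C1 = 12 (r>0 drops 1)

12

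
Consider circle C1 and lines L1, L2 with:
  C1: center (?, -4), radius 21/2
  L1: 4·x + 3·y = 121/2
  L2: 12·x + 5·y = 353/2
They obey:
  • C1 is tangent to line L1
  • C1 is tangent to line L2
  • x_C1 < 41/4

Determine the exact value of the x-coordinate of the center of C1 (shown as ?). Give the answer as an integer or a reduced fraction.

5

1. [C1‖L1]  x_C1² − (145/4)x_C1 + 625/4 = 0  ⇒  x_C1 = 5 or 125/4
2. [C1‖L2]  x_C1² − (131/4)x_C1 + 555/4 = 0  ⇒  x_C1 = 5 or 111/4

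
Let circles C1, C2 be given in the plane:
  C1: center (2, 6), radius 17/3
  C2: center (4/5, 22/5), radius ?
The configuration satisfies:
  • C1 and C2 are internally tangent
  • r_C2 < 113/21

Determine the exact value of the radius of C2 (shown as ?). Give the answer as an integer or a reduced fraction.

1. [int C1,C2]  r_C2² − (34/3)r_C2 + 253/9 = 0  ⇒  r_C2 = 11/3 or 23/3
2. given r_C2 < 113/21: keep 11/3

11/3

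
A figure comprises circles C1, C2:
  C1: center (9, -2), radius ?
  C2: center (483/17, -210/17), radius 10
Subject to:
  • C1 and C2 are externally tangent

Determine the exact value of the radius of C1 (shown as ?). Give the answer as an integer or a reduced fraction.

1. [ext C1·C2]  r_C1² + 20r_C1 − 384 = 0  ⇒  r_C1 = 12 (r>0 drops 1)

12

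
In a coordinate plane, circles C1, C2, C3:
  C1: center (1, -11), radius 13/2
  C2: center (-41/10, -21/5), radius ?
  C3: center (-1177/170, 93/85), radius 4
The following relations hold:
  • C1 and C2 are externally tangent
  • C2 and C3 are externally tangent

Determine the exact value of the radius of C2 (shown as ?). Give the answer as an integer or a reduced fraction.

1. [ext C1·C2]  r_C2² + 13r_C2 − 30 = 0  ⇒  r_C2 = 2 (r>0 drops 1)
2. [ext C2·C3]  r_C2² + 8r_C2 − 20 = 0  ⇒  r_C2 = 2 (r>0 drops 1)

2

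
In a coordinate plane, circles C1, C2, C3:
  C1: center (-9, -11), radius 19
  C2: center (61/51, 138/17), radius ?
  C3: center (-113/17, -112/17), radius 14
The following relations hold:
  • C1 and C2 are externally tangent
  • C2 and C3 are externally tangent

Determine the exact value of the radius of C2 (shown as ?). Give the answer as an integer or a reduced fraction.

1. [ext C1·C2]  r_C2² + 38r_C2 − 976/9 = 0  ⇒  r_C2 = 8/3 (r>0 drops 1)
2. [ext C2·C3]  r_C2² + 28r_C2 − 736/9 = 0  ⇒  r_C2 = 8/3 (r>0 drops 1)

8/3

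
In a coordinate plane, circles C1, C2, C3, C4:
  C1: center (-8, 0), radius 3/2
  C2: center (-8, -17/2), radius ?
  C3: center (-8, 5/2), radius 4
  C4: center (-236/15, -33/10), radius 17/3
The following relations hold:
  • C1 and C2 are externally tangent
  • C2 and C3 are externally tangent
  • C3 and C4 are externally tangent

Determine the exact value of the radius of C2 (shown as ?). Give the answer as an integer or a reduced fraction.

1. [ext C1·C2]  r_C2² + 3r_C2 − 70 = 0  ⇒  r_C2 = 7 (r>0 drops 1)
2. [ext C2·C3]  r_C2² + 8r_C2 − 105 = 0  ⇒  r_C2 = 7 (r>0 drops 1)

7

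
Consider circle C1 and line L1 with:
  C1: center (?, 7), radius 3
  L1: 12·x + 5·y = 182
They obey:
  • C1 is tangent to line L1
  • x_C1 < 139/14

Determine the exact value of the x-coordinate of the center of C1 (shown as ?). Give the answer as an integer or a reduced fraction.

1. [C1‖L1]  x_C1² − (49/2)x_C1 + 279/2 = 0  ⇒  x_C1 = 9 or 31/2
2. given x_C1 < 139/14: keep 9

9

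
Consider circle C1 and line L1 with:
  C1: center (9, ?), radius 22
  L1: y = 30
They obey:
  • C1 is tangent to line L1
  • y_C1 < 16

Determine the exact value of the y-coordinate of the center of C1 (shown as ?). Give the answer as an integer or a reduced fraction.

8

1. [C1‖L1]  y_C1² − 60y_C1 + 416 = 0  ⇒  y_C1 = 8 or 52
2. given y_C1 < 16: keep 8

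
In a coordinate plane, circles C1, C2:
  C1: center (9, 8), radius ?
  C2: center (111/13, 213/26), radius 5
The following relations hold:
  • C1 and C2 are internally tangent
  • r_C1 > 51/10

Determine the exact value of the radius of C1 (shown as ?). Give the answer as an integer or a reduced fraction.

11/2

1. [int C1,C2]  r_C1² − 10r_C1 + 99/4 = 0  ⇒  r_C1 = 9/2 or 11/2
2. given r_C1 > 51/10: keep 11/2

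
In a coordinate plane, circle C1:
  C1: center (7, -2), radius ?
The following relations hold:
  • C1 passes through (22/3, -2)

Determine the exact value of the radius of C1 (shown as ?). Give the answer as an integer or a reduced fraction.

1/3

1. [C1∋P]  r_C1² − 1/9 = 0  ⇒  r_C1 = 1/3 (r>0 drops 1)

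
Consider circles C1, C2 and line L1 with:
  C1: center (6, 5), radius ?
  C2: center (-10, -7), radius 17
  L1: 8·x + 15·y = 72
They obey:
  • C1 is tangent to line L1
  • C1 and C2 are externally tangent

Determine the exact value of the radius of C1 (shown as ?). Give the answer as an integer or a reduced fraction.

3

1. [C1‖L1]  r_C1² − 9 = 0  ⇒  r_C1 = 3 (r>0 drops 1)
2. [ext C1·C2]  r_C1² + 34r_C1 − 111 = 0  ⇒  r_C1 = 3 (r>0 drops 1)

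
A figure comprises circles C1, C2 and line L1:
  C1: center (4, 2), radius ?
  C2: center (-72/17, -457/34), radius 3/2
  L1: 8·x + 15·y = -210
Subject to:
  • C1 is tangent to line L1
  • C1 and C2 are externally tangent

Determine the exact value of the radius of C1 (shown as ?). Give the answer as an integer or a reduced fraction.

1. [C1‖L1]  r_C1² − 256 = 0  ⇒  r_C1 = 16 (r>0 drops 1)
2. [ext C1·C2]  r_C1² + 3r_C1 − 304 = 0  ⇒  r_C1 = 16 (r>0 drops 1)

16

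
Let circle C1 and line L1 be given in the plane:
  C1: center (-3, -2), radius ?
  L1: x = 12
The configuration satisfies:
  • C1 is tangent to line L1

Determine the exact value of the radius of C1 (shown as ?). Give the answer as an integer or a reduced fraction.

1. [C1‖L1]  r_C1² − 225 = 0  ⇒  r_C1 = 15 (r>0 drops 1)

15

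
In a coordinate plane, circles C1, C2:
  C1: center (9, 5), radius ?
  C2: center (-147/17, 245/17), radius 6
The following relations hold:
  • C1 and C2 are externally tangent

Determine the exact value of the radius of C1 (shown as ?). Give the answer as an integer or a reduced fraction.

1. [ext C1·C2]  r_C1² + 12r_C1 − 364 = 0  ⇒  r_C1 = 14 (r>0 drops 1)

14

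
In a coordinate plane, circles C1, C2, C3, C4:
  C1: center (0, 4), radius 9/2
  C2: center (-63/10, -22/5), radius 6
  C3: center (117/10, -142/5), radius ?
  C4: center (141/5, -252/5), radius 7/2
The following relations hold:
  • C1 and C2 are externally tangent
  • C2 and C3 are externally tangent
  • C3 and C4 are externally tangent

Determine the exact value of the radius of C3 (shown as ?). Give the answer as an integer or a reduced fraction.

1. [ext C2·C3]  r_C3² + 12r_C3 − 864 = 0  ⇒  r_C3 = 24 (r>0 drops 1)
2. [ext C3·C4]  r_C3² + 7r_C3 − 744 = 0  ⇒  r_C3 = 24 (r>0 drops 1)

24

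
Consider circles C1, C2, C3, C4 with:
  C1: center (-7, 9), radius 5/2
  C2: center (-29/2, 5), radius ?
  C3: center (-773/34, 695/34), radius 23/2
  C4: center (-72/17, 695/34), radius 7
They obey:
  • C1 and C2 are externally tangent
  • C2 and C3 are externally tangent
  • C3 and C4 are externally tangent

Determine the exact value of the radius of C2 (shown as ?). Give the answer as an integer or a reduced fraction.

6

1. [ext C1·C2]  r_C2² + 5r_C2 − 66 = 0  ⇒  r_C2 = 6 (r>0 drops 1)
2. [ext C2·C3]  r_C2² + 23r_C2 − 174 = 0  ⇒  r_C2 = 6 (r>0 drops 1)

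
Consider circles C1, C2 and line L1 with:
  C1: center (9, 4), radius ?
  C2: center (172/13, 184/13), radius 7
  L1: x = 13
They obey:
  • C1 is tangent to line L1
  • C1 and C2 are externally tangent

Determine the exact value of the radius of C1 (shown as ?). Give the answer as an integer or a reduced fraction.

1. [C1‖L1]  r_C1² − 16 = 0  ⇒  r_C1 = 4 (r>0 drops 1)
2. [ext C1·C2]  r_C1² + 14r_C1 − 72 = 0  ⇒  r_C1 = 4 (r>0 drops 1)

4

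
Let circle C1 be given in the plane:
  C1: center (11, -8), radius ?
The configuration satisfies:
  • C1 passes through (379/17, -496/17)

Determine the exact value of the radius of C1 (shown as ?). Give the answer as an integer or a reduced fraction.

24

1. [C1∋P]  r_C1² − 576 = 0  ⇒  r_C1 = 24 (r>0 drops 1)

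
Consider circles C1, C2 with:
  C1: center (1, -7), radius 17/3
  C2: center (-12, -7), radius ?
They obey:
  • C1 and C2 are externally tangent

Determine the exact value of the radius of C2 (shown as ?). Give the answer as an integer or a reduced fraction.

22/3

1. [ext C1·C2]  r_C2² + (34/3)r_C2 − 1232/9 = 0  ⇒  r_C2 = 22/3 (r>0 drops 1)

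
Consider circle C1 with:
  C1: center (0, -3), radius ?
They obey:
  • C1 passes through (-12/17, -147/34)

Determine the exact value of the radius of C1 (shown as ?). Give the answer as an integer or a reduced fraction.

3/2

1. [C1∋P]  r_C1² − 9/4 = 0  ⇒  r_C1 = 3/2 (r>0 drops 1)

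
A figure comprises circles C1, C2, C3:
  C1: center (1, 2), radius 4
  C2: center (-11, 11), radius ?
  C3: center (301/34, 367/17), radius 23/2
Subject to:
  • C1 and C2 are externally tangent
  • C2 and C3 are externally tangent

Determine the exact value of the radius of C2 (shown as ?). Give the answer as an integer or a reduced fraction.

11

1. [ext C1·C2]  r_C2² + 8r_C2 − 209 = 0  ⇒  r_C2 = 11 (r>0 drops 1)
2. [ext C2·C3]  r_C2² + 23r_C2 − 374 = 0  ⇒  r_C2 = 11 (r>0 drops 1)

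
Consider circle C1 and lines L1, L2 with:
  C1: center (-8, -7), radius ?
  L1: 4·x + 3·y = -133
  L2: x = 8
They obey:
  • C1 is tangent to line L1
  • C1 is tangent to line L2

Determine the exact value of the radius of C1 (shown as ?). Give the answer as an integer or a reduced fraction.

1. [C1‖L1]  r_C1² − 256 = 0  ⇒  r_C1 = 16 (r>0 drops 1)
2. [C1‖L2]  r_C1² − 256 = 0  ⇒  r_C1 = 16 (r>0 drops 1)

16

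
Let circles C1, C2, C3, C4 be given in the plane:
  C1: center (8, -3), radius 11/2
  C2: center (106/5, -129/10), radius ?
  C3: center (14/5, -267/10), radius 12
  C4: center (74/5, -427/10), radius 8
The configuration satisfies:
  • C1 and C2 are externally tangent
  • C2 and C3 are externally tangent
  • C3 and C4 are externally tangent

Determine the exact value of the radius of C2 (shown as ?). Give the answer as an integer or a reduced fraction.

11

1. [ext C1·C2]  r_C2² + 11r_C2 − 242 = 0  ⇒  r_C2 = 11 (r>0 drops 1)
2. [ext C2·C3]  r_C2² + 24r_C2 − 385 = 0  ⇒  r_C2 = 11 (r>0 drops 1)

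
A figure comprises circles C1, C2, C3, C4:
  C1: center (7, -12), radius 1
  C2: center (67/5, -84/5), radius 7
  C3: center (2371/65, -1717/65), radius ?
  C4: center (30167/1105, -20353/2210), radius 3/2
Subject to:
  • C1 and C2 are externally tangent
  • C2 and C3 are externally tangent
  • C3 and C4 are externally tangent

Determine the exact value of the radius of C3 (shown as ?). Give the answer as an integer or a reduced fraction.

18

1. [ext C2·C3]  r_C3² + 14r_C3 − 576 = 0  ⇒  r_C3 = 18 (r>0 drops 1)
2. [ext C3·C4]  r_C3² + 3r_C3 − 378 = 0  ⇒  r_C3 = 18 (r>0 drops 1)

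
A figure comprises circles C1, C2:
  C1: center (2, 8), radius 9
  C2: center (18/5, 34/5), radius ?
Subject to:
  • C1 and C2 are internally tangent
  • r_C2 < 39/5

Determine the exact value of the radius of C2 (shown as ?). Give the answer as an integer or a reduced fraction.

1. [int C1,C2]  r_C2² − 18r_C2 + 77 = 0  ⇒  r_C2 = 7 or 11
2. given r_C2 < 39/5: keep 7

7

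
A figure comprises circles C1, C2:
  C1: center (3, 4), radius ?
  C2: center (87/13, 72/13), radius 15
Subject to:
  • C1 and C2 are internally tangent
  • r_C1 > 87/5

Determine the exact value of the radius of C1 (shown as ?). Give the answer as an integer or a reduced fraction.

1. [int C1,C2]  r_C1² − 30r_C1 + 209 = 0  ⇒  r_C1 = 11 or 19
2. given r_C1 > 87/5: keep 19

19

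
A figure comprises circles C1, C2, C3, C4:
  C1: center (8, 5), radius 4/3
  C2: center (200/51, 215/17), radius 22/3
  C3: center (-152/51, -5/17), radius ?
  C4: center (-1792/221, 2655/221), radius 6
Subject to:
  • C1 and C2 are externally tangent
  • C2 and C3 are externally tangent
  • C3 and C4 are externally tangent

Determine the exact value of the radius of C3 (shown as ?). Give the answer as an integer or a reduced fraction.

22/3

1. [ext C2·C3]  r_C3² + (44/3)r_C3 − 484/3 = 0  ⇒  r_C3 = 22/3 (r>0 drops 1)
2. [ext C3·C4]  r_C3² + 12r_C3 − 1276/9 = 0  ⇒  r_C3 = 22/3 (r>0 drops 1)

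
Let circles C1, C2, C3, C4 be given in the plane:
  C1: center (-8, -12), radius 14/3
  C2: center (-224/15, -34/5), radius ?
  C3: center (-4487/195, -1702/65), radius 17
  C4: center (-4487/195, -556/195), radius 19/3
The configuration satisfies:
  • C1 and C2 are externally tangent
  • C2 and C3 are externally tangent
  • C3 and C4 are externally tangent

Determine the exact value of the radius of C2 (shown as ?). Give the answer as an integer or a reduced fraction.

4

1. [ext C1·C2]  r_C2² + (28/3)r_C2 − 160/3 = 0  ⇒  r_C2 = 4 (r>0 drops 1)
2. [ext C2·C3]  r_C2² + 34r_C2 − 152 = 0  ⇒  r_C2 = 4 (r>0 drops 1)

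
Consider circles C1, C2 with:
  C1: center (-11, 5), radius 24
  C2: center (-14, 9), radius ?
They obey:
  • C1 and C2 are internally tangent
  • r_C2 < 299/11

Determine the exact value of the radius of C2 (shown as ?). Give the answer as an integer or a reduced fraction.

19

1. [int C1,C2]  r_C2² − 48r_C2 + 551 = 0  ⇒  r_C2 = 19 or 29
2. given r_C2 < 299/11: keep 19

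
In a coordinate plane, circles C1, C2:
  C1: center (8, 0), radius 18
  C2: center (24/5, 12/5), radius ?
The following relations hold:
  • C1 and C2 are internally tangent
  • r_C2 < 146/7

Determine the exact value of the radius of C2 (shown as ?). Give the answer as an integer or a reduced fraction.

14

1. [int C1,C2]  r_C2² − 36r_C2 + 308 = 0  ⇒  r_C2 = 14 or 22
2. given r_C2 < 146/7: keep 14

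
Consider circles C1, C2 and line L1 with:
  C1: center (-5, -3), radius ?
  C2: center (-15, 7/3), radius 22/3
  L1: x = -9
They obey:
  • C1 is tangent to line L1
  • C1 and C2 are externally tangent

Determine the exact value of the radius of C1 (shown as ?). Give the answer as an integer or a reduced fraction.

1. [C1‖L1]  r_C1² − 16 = 0  ⇒  r_C1 = 4 (r>0 drops 1)
2. [ext C1·C2]  r_C1² + (44/3)r_C1 − 224/3 = 0  ⇒  r_C1 = 4 (r>0 drops 1)

4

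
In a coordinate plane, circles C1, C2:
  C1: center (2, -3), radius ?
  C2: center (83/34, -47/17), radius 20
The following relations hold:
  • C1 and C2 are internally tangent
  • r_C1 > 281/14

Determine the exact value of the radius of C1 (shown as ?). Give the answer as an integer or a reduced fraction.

1. [int C1,C2]  r_C1² − 40r_C1 + 1599/4 = 0  ⇒  r_C1 = 39/2 or 41/2
2. given r_C1 > 281/14: keep 41/2

41/2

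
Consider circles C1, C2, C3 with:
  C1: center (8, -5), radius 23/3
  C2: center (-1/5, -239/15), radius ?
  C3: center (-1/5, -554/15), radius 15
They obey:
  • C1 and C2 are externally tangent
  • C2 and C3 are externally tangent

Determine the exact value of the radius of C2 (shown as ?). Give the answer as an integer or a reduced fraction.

6

1. [ext C1·C2]  r_C2² + (46/3)r_C2 − 128 = 0  ⇒  r_C2 = 6 (r>0 drops 1)
2. [ext C2·C3]  r_C2² + 30r_C2 − 216 = 0  ⇒  r_C2 = 6 (r>0 drops 1)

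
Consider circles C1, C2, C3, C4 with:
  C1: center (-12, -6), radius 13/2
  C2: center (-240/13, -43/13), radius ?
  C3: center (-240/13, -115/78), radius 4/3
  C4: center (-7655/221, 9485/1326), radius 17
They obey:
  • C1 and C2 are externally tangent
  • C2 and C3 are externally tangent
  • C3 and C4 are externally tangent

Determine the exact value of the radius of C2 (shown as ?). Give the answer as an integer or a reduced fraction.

1. [ext C1·C2]  r_C2² + 13r_C2 − 27/4 = 0  ⇒  r_C2 = 1/2 (r>0 drops 1)
2. [ext C2·C3]  r_C2² + (8/3)r_C2 − 19/12 = 0  ⇒  r_C2 = 1/2 (r>0 drops 1)

1/2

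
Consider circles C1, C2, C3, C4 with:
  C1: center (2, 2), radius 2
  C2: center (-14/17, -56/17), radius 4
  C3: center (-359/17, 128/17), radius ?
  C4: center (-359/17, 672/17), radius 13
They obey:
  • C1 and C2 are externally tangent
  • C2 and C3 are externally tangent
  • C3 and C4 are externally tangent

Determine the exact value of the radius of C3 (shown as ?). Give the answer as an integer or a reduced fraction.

1. [ext C2·C3]  r_C3² + 8r_C3 − 513 = 0  ⇒  r_C3 = 19 (r>0 drops 1)
2. [ext C3·C4]  r_C3² + 26r_C3 − 855 = 0  ⇒  r_C3 = 19 (r>0 drops 1)

19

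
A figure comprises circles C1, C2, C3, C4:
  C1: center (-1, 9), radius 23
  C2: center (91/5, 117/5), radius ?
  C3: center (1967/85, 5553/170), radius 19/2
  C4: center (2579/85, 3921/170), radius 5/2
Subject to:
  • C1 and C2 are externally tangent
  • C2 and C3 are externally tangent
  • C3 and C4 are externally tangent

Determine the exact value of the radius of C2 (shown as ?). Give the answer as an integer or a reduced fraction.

1

1. [ext C1·C2]  r_C2² + 46r_C2 − 47 = 0  ⇒  r_C2 = 1 (r>0 drops 1)
2. [ext C2·C3]  r_C2² + 19r_C2 − 20 = 0  ⇒  r_C2 = 1 (r>0 drops 1)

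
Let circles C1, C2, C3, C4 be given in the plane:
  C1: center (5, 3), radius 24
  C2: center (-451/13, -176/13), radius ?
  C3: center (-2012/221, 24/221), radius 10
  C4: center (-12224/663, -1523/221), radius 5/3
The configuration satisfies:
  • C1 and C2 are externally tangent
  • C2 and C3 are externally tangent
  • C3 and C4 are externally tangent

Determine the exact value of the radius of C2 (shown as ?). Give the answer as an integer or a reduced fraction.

19

1. [ext C1·C2]  r_C2² + 48r_C2 − 1273 = 0  ⇒  r_C2 = 19 (r>0 drops 1)
2. [ext C2·C3]  r_C2² + 20r_C2 − 741 = 0  ⇒  r_C2 = 19 (r>0 drops 1)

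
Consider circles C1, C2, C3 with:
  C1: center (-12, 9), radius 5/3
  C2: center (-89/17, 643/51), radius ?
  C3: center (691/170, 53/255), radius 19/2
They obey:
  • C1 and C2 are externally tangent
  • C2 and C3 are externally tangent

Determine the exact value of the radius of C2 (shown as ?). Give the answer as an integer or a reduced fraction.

1. [ext C1·C2]  r_C2² + (10/3)r_C2 − 56 = 0  ⇒  r_C2 = 6 (r>0 drops 1)
2. [ext C2·C3]  r_C2² + 19r_C2 − 150 = 0  ⇒  r_C2 = 6 (r>0 drops 1)

6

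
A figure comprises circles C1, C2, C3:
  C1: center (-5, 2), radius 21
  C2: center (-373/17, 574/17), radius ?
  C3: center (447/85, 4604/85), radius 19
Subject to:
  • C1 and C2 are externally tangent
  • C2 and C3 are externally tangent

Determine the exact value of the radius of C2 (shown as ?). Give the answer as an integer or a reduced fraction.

15

1. [ext C1·C2]  r_C2² + 42r_C2 − 855 = 0  ⇒  r_C2 = 15 (r>0 drops 1)
2. [ext C2·C3]  r_C2² + 38r_C2 − 795 = 0  ⇒  r_C2 = 15 (r>0 drops 1)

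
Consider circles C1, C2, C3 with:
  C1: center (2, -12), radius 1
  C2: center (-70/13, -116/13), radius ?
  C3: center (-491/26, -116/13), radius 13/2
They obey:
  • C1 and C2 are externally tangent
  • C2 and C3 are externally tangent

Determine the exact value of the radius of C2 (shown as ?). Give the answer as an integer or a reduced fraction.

7

1. [ext C1·C2]  r_C2² + 2r_C2 − 63 = 0  ⇒  r_C2 = 7 (r>0 drops 1)
2. [ext C2·C3]  r_C2² + 13r_C2 − 140 = 0  ⇒  r_C2 = 7 (r>0 drops 1)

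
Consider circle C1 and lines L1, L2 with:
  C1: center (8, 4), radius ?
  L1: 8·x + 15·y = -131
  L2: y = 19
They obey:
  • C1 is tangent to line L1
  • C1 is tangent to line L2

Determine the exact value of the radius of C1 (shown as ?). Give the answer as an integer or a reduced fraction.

1. [C1‖L1]  r_C1² − 225 = 0  ⇒  r_C1 = 15 (r>0 drops 1)
2. [C1‖L2]  r_C1² − 225 = 0  ⇒  r_C1 = 15 (r>0 drops 1)

15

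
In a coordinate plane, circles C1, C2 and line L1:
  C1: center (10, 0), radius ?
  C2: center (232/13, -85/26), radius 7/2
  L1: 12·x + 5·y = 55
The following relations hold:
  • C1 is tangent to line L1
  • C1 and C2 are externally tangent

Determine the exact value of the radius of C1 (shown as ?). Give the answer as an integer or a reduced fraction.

5

1. [C1‖L1]  r_C1² − 25 = 0  ⇒  r_C1 = 5 (r>0 drops 1)
2. [ext C1·C2]  r_C1² + 7r_C1 − 60 = 0  ⇒  r_C1 = 5 (r>0 drops 1)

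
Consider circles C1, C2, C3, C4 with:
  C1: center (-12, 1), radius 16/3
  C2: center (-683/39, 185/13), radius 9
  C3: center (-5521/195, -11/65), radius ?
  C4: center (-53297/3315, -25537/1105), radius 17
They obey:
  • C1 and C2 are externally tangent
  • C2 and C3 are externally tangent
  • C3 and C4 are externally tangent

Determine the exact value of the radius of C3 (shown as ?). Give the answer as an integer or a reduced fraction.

1. [ext C2·C3]  r_C3² + 18r_C3 − 243 = 0  ⇒  r_C3 = 9 (r>0 drops 1)
2. [ext C3·C4]  r_C3² + 34r_C3 − 387 = 0  ⇒  r_C3 = 9 (r>0 drops 1)

9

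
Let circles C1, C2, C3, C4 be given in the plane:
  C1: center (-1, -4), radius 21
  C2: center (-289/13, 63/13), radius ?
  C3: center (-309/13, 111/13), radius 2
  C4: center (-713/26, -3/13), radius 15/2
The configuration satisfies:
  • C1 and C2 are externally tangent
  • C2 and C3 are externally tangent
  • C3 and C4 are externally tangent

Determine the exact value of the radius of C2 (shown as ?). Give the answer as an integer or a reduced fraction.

1. [ext C1·C2]  r_C2² + 42r_C2 − 88 = 0  ⇒  r_C2 = 2 (r>0 drops 1)
2. [ext C2·C3]  r_C2² + 4r_C2 − 12 = 0  ⇒  r_C2 = 2 (r>0 drops 1)

2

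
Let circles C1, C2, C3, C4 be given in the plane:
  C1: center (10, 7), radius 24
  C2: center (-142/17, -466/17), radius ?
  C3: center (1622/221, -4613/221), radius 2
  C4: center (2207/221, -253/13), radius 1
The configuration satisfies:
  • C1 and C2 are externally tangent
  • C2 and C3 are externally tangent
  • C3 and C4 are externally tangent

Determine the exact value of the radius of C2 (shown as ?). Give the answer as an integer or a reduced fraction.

1. [ext C1·C2]  r_C2² + 48r_C2 − 945 = 0  ⇒  r_C2 = 15 (r>0 drops 1)
2. [ext C2·C3]  r_C2² + 4r_C2 − 285 = 0  ⇒  r_C2 = 15 (r>0 drops 1)

15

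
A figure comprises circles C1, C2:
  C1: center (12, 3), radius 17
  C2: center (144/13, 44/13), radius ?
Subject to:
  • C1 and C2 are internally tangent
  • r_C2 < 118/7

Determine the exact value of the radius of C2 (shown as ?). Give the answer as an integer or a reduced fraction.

1. [int C1,C2]  r_C2² − 34r_C2 + 288 = 0  ⇒  r_C2 = 16 or 18
2. given r_C2 < 118/7: keep 16

16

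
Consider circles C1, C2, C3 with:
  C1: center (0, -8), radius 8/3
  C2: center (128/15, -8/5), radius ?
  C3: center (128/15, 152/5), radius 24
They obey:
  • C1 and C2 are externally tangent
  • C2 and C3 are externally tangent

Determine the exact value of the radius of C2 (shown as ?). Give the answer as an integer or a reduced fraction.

1. [ext C1·C2]  r_C2² + (16/3)r_C2 − 320/3 = 0  ⇒  r_C2 = 8 (r>0 drops 1)
2. [ext C2·C3]  r_C2² + 48r_C2 − 448 = 0  ⇒  r_C2 = 8 (r>0 drops 1)

8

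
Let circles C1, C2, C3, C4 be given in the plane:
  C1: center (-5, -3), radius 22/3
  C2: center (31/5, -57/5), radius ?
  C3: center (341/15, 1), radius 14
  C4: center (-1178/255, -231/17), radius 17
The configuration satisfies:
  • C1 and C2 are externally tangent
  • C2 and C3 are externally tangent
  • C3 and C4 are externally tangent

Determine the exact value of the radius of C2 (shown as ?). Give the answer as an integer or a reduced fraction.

1. [ext C1·C2]  r_C2² + (44/3)r_C2 − 1280/9 = 0  ⇒  r_C2 = 20/3 (r>0 drops 1)
2. [ext C2·C3]  r_C2² + 28r_C2 − 2080/9 = 0  ⇒  r_C2 = 20/3 (r>0 drops 1)

20/3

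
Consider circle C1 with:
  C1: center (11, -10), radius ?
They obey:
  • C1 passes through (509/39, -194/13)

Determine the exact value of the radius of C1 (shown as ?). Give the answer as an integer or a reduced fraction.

1. [C1∋P]  r_C1² − 256/9 = 0  ⇒  r_C1 = 16/3 (r>0 drops 1)

16/3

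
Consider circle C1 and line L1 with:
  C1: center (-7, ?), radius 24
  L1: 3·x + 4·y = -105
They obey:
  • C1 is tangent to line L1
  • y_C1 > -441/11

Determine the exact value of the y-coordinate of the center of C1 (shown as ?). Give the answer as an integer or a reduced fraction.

1. [C1‖L1]  y_C1² + 42y_C1 − 459 = 0  ⇒  y_C1 = -51 or 9
2. given y_C1 > -441/11: keep 9

9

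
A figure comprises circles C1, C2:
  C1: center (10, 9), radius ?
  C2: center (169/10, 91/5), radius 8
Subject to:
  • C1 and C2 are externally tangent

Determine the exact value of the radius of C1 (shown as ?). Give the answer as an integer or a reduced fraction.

1. [ext C1·C2]  r_C1² + 16r_C1 − 273/4 = 0  ⇒  r_C1 = 7/2 (r>0 drops 1)

7/2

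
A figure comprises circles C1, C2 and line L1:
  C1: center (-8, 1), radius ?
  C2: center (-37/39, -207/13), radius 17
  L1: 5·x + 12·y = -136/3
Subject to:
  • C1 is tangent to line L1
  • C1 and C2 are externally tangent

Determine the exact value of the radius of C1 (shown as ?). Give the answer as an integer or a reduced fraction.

1. [C1‖L1]  r_C1² − 16/9 = 0  ⇒  r_C1 = 4/3 (r>0 drops 1)
2. [ext C1·C2]  r_C1² + 34r_C1 − 424/9 = 0  ⇒  r_C1 = 4/3 (r>0 drops 1)

4/3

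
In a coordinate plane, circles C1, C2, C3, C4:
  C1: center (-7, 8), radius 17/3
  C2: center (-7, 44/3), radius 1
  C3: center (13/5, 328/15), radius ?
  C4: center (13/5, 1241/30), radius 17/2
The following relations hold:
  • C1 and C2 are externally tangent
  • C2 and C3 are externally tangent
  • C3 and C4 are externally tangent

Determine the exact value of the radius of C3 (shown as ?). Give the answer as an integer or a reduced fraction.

1. [ext C2·C3]  r_C3² + 2r_C3 − 143 = 0  ⇒  r_C3 = 11 (r>0 drops 1)
2. [ext C3·C4]  r_C3² + 17r_C3 − 308 = 0  ⇒  r_C3 = 11 (r>0 drops 1)

11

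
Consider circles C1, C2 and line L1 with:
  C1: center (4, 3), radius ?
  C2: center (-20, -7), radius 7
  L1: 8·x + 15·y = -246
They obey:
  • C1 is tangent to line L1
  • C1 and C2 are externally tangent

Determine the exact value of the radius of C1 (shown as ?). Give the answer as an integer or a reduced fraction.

19

1. [C1‖L1]  r_C1² − 361 = 0  ⇒  r_C1 = 19 (r>0 drops 1)
2. [ext C1·C2]  r_C1² + 14r_C1 − 627 = 0  ⇒  r_C1 = 19 (r>0 drops 1)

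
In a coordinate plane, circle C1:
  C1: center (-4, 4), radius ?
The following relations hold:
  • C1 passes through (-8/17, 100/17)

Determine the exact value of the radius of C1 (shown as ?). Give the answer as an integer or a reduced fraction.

4

1. [C1∋P]  r_C1² − 16 = 0  ⇒  r_C1 = 4 (r>0 drops 1)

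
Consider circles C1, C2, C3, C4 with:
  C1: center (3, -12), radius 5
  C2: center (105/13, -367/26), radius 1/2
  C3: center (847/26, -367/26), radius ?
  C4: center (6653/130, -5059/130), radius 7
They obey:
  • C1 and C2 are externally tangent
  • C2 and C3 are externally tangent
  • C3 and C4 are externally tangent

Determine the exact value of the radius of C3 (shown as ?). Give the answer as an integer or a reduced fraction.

24

1. [ext C2·C3]  r_C3² + 1r_C3 − 600 = 0  ⇒  r_C3 = 24 (r>0 drops 1)
2. [ext C3·C4]  r_C3² + 14r_C3 − 912 = 0  ⇒  r_C3 = 24 (r>0 drops 1)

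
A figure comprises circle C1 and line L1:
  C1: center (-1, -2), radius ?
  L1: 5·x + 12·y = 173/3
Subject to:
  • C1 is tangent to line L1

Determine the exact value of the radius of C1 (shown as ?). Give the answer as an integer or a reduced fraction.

20/3

1. [C1‖L1]  r_C1² − 400/9 = 0  ⇒  r_C1 = 20/3 (r>0 drops 1)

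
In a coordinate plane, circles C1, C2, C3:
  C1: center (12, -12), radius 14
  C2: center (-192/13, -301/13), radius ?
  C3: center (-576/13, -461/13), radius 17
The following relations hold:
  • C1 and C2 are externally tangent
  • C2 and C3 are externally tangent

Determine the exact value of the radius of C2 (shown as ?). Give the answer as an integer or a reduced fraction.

15

1. [ext C1·C2]  r_C2² + 28r_C2 − 645 = 0  ⇒  r_C2 = 15 (r>0 drops 1)
2. [ext C2·C3]  r_C2² + 34r_C2 − 735 = 0  ⇒  r_C2 = 15 (r>0 drops 1)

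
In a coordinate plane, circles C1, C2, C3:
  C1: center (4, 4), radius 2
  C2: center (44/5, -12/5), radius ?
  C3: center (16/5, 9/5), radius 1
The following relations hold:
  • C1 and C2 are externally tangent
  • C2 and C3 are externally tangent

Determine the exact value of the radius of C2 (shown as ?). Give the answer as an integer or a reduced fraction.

6

1. [ext C1·C2]  r_C2² + 4r_C2 − 60 = 0  ⇒  r_C2 = 6 (r>0 drops 1)
2. [ext C2·C3]  r_C2² + 2r_C2 − 48 = 0  ⇒  r_C2 = 6 (r>0 drops 1)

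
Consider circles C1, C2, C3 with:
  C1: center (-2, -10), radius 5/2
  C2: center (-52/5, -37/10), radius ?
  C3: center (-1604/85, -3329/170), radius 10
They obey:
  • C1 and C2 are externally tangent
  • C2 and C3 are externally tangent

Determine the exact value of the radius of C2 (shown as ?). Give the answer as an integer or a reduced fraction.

8

1. [ext C1·C2]  r_C2² + 5r_C2 − 104 = 0  ⇒  r_C2 = 8 (r>0 drops 1)
2. [ext C2·C3]  r_C2² + 20r_C2 − 224 = 0  ⇒  r_C2 = 8 (r>0 drops 1)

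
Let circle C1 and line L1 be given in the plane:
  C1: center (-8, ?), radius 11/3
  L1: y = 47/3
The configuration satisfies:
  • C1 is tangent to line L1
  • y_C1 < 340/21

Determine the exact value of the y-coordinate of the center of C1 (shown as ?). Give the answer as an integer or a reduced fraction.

1. [C1‖L1]  y_C1² − (94/3)y_C1 + 232 = 0  ⇒  y_C1 = 12 or 58/3
2. given y_C1 < 340/21: keep 12

12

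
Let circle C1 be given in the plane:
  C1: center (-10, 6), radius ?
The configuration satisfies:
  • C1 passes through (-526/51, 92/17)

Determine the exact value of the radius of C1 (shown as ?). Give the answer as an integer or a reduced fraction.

1. [C1∋P]  r_C1² − 4/9 = 0  ⇒  r_C1 = 2/3 (r>0 drops 1)

2/3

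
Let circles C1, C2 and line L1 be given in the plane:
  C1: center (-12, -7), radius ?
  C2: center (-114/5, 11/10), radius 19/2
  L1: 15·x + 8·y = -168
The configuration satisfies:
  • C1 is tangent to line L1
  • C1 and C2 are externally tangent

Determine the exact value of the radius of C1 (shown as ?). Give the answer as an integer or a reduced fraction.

4

1. [C1‖L1]  r_C1² − 16 = 0  ⇒  r_C1 = 4 (r>0 drops 1)
2. [ext C1·C2]  r_C1² + 19r_C1 − 92 = 0  ⇒  r_C1 = 4 (r>0 drops 1)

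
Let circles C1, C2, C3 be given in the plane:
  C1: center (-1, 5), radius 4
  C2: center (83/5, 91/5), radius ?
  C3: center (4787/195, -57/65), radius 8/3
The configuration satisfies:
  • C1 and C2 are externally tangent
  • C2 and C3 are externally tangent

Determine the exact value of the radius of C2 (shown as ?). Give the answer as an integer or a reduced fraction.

1. [ext C1·C2]  r_C2² + 8r_C2 − 468 = 0  ⇒  r_C2 = 18 (r>0 drops 1)
2. [ext C2·C3]  r_C2² + (16/3)r_C2 − 420 = 0  ⇒  r_C2 = 18 (r>0 drops 1)

18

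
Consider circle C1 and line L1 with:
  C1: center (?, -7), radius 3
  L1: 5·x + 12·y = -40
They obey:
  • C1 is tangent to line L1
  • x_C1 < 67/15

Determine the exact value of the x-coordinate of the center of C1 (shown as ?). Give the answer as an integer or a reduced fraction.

1. [C1‖L1]  x_C1² − (88/5)x_C1 + 83/5 = 0  ⇒  x_C1 = 1 or 83/5
2. given x_C1 < 67/15: keep 1

1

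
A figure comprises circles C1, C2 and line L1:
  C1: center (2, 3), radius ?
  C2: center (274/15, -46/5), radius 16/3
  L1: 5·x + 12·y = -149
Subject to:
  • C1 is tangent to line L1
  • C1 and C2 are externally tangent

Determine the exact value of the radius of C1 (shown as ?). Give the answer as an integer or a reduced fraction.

1. [C1‖L1]  r_C1² − 225 = 0  ⇒  r_C1 = 15 (r>0 drops 1)
2. [ext C1·C2]  r_C1² + (32/3)r_C1 − 385 = 0  ⇒  r_C1 = 15 (r>0 drops 1)

15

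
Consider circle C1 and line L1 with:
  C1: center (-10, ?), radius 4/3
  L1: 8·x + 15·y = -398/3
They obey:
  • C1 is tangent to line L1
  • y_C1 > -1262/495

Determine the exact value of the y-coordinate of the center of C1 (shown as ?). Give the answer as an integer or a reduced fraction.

-2

1. [C1‖L1]  y_C1² + (316/45)y_C1 + 452/45 = 0  ⇒  y_C1 = -226/45 or -2
2. given y_C1 > -1262/495: keep -2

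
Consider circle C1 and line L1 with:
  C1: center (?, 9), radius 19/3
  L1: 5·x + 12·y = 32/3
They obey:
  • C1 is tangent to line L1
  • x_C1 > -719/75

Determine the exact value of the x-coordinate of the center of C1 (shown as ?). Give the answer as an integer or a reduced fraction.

-3

1. [C1‖L1]  x_C1² + (584/15)x_C1 + 539/5 = 0  ⇒  x_C1 = -539/15 or -3
2. given x_C1 > -719/75: keep -3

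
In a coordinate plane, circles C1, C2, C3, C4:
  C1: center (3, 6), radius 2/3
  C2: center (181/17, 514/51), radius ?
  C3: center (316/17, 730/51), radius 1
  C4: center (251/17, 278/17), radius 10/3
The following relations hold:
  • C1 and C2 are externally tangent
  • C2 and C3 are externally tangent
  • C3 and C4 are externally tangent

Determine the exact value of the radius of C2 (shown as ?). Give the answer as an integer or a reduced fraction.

1. [ext C1·C2]  r_C2² + (4/3)r_C2 − 224/3 = 0  ⇒  r_C2 = 8 (r>0 drops 1)
2. [ext C2·C3]  r_C2² + 2r_C2 − 80 = 0  ⇒  r_C2 = 8 (r>0 drops 1)

8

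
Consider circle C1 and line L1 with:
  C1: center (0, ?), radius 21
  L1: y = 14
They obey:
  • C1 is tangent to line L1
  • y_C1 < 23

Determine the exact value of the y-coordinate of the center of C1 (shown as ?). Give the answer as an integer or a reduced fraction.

1. [C1‖L1]  y_C1² − 28y_C1 − 245 = 0  ⇒  y_C1 = -7 or 35
2. given y_C1 < 23: keep -7

-7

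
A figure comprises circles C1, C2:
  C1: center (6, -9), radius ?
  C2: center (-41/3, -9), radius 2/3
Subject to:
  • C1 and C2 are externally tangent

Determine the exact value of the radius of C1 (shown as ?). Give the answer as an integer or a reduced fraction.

1. [ext C1·C2]  r_C1² + (4/3)r_C1 − 1159/3 = 0  ⇒  r_C1 = 19 (r>0 drops 1)

19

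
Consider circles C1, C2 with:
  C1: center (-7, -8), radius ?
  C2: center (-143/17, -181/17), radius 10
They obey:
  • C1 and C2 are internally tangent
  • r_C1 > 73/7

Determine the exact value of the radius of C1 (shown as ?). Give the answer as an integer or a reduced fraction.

13

1. [int C1,C2]  r_C1² − 20r_C1 + 91 = 0  ⇒  r_C1 = 7 or 13
2. given r_C1 > 73/7: keep 13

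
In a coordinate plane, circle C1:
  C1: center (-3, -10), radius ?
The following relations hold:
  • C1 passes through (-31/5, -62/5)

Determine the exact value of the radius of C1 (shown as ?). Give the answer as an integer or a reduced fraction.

4

1. [C1∋P]  r_C1² − 16 = 0  ⇒  r_C1 = 4 (r>0 drops 1)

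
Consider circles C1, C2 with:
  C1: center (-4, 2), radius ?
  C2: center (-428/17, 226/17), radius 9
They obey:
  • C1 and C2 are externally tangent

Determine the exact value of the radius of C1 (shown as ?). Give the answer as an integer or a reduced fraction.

1. [ext C1·C2]  r_C1² + 18r_C1 − 495 = 0  ⇒  r_C1 = 15 (r>0 drops 1)

15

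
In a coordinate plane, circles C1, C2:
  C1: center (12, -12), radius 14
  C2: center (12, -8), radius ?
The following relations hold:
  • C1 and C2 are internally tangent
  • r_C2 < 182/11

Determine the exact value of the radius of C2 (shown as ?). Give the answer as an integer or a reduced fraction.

10

1. [int C1,C2]  r_C2² − 28r_C2 + 180 = 0  ⇒  r_C2 = 10 or 18
2. given r_C2 < 182/11: keep 10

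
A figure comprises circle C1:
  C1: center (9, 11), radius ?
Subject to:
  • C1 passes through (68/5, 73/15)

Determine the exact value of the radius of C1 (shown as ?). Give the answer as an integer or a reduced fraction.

1. [C1∋P]  r_C1² − 529/9 = 0  ⇒  r_C1 = 23/3 (r>0 drops 1)

23/3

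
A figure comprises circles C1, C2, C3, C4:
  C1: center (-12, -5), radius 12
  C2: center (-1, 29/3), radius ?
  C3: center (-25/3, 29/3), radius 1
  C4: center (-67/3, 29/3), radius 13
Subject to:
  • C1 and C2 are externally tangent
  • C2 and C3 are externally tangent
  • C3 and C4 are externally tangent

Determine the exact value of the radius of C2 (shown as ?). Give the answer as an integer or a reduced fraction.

19/3

1. [ext C1·C2]  r_C2² + 24r_C2 − 1729/9 = 0  ⇒  r_C2 = 19/3 (r>0 drops 1)
2. [ext C2·C3]  r_C2² + 2r_C2 − 475/9 = 0  ⇒  r_C2 = 19/3 (r>0 drops 1)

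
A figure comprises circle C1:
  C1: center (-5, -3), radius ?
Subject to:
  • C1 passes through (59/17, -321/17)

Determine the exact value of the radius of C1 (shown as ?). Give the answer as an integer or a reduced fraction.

18

1. [C1∋P]  r_C1² − 324 = 0  ⇒  r_C1 = 18 (r>0 drops 1)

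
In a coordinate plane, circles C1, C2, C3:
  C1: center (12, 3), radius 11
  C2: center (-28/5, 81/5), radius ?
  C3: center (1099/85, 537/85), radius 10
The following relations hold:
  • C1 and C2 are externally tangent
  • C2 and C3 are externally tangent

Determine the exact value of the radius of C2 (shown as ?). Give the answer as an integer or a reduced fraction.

1. [ext C1·C2]  r_C2² + 22r_C2 − 363 = 0  ⇒  r_C2 = 11 (r>0 drops 1)
2. [ext C2·C3]  r_C2² + 20r_C2 − 341 = 0  ⇒  r_C2 = 11 (r>0 drops 1)

11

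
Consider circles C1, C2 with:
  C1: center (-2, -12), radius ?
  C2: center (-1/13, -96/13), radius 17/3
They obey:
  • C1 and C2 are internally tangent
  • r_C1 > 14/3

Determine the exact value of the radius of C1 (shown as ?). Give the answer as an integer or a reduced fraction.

32/3

1. [int C1,C2]  r_C1² − (34/3)r_C1 + 64/9 = 0  ⇒  r_C1 = 2/3 or 32/3
2. given r_C1 > 14/3: keep 32/3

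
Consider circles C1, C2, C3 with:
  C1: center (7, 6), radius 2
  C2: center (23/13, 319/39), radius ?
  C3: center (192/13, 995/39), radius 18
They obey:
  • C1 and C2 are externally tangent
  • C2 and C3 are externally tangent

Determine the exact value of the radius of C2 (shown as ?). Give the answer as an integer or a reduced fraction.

11/3

1. [ext C1·C2]  r_C2² + 4r_C2 − 253/9 = 0  ⇒  r_C2 = 11/3 (r>0 drops 1)
2. [ext C2·C3]  r_C2² + 36r_C2 − 1309/9 = 0  ⇒  r_C2 = 11/3 (r>0 drops 1)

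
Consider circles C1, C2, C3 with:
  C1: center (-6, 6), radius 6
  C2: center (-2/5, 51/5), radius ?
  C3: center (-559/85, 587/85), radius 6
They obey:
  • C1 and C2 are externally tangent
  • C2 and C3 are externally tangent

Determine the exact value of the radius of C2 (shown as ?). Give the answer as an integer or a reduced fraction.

1. [ext C1·C2]  r_C2² + 12r_C2 − 13 = 0  ⇒  r_C2 = 1 (r>0 drops 1)
2. [ext C2·C3]  r_C2² + 12r_C2 − 13 = 0  ⇒  r_C2 = 1 (r>0 drops 1)

1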